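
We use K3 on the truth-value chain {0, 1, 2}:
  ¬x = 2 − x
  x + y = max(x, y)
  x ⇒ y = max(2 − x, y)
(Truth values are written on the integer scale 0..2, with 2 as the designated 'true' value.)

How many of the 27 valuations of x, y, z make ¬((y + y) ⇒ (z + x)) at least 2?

1

value 2: 1 assignment (counts)
value 1: 7 assignments
value 0: 19 assignments
So 1 of the 27 assignments meets the threshold.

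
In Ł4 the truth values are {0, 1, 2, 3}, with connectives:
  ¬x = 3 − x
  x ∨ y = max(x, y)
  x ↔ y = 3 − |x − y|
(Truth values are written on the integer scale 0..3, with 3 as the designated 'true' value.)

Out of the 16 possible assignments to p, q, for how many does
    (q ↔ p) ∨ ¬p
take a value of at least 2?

13

p = 0, q = 0 ↦ 3  ≥
p = 0, q = 1 ↦ 3  ≥
p = 0, q = 2 ↦ 3  ≥
p = 0, q = 3 ↦ 3  ≥
p = 1, q = 0 ↦ 2  ≥
p = 1, q = 1 ↦ 3  ≥
p = 1, q = 2 ↦ 2  ≥
p = 1, q = 3 ↦ 2  ≥
p = 2, q = 0 ↦ 1  <
p = 2, q = 1 ↦ 2  ≥
p = 2, q = 2 ↦ 3  ≥
p = 2, q = 3 ↦ 2  ≥
p = 3, q = 0 ↦ 0  <
p = 3, q = 1 ↦ 1  <
p = 3, q = 2 ↦ 2  ≥
p = 3, q = 3 ↦ 3  ≥
So 13 of the 16 assignments meet the threshold.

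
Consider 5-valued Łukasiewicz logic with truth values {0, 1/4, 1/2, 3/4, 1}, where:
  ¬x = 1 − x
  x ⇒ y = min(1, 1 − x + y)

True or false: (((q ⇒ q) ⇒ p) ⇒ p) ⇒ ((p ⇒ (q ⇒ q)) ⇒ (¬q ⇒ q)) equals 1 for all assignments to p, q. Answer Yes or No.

Counterexample: take p = 0, q = 0.
q ⇒ q = 0 ⇒ 0 = 1
(q ⇒ q) ⇒ p = 1 ⇒ 0 = 0
((q ⇒ q) ⇒ p) ⇒ p = 0 ⇒ 0 = 1
q ⇒ q = 0 ⇒ 0 = 1
p ⇒ (q ⇒ q) = 0 ⇒ 1 = 1
¬q = ¬0 = 1
¬q ⇒ q = 1 ⇒ 0 = 0
(p ⇒ (q ⇒ q)) ⇒ (¬q ⇒ q) = 1 ⇒ 0 = 0
(((q ⇒ q) ⇒ p) ⇒ p) ⇒ ((p ⇒ (q ⇒ q)) ⇒ (¬q ⇒ q)) = 1 ⇒ 0 = 0
This gives 0 ≠ 1.

No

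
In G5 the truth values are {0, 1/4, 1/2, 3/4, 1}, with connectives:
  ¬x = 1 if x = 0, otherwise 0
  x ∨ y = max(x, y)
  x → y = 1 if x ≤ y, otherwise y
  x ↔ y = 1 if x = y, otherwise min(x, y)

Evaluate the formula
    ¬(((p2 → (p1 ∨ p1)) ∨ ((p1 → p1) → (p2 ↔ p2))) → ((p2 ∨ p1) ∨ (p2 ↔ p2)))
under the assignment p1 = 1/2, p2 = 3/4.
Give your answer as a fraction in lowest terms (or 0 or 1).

0

p1 ∨ p1 = 1/2 ∨ 1/2 = 1/2
p2 → (p1 ∨ p1) = 3/4 → 1/2 = 1/2
p1 → p1 = 1/2 → 1/2 = 1
p2 ↔ p2 = 3/4 ↔ 3/4 = 1
(p1 → p1) → (p2 ↔ p2) = 1 → 1 = 1
(p2 → (p1 ∨ p1)) ∨ ((p1 → p1) → (p2 ↔ p2)) = 1/2 ∨ 1 = 1
p2 ∨ p1 = 3/4 ∨ 1/2 = 3/4
p2 ↔ p2 = 3/4 ↔ 3/4 = 1
(p2 ∨ p1) ∨ (p2 ↔ p2) = 3/4 ∨ 1 = 1
((p2 → (p1 ∨ p1)) ∨ ((p1 → p1) → (p2 ↔ p2))) → ((p2 ∨ p1) ∨ (p2 ↔ p2)) = 1 → 1 = 1
¬(((p2 → (p1 ∨ p1)) ∨ ((p1 → p1) → (p2 ↔ p2))) → ((p2 ∨ p1) ∨ (p2 ↔ p2))) = ¬1 = 0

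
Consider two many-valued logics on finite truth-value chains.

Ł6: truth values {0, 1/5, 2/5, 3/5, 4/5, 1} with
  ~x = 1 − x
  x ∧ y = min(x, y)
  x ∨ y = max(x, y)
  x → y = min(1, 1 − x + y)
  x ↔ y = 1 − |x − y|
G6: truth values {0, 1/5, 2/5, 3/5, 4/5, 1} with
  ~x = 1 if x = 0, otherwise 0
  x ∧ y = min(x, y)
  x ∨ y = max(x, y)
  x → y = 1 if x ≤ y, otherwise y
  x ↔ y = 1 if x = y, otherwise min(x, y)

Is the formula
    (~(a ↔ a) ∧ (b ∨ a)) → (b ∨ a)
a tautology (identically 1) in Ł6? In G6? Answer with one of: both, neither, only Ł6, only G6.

In Ł6: every assignment gives 1 — tautology.
In G6: every assignment gives 1 — tautology.

both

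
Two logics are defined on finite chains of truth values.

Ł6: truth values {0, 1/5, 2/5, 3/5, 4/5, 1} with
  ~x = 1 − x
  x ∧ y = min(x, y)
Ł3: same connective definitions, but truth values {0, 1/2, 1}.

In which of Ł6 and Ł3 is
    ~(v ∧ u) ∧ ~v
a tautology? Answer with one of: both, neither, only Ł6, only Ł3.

In Ł6: at u = 0, v = 1/5 the value is 4/5 — not a tautology.
In Ł3: at u = 0, v = 1/2 the value is 1/2 — not a tautology.

neither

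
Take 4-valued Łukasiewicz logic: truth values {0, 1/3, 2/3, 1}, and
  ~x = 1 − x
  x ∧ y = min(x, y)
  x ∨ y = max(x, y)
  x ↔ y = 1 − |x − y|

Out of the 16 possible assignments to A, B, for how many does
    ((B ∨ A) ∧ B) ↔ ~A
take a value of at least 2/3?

A = 0, B = 0 ↦ 0  <
A = 0, B = 1/3 ↦ 1/3  <
A = 0, B = 2/3 ↦ 2/3  ≥
A = 0, B = 1 ↦ 1  ≥
A = 1/3, B = 0 ↦ 1/3  <
A = 1/3, B = 1/3 ↦ 2/3  ≥
A = 1/3, B = 2/3 ↦ 1  ≥
A = 1/3, B = 1 ↦ 2/3  ≥
A = 2/3, B = 0 ↦ 2/3  ≥
A = 2/3, B = 1/3 ↦ 1  ≥
A = 2/3, B = 2/3 ↦ 2/3  ≥
A = 2/3, B = 1 ↦ 1/3  <
A = 1, B = 0 ↦ 1  ≥
A = 1, B = 1/3 ↦ 2/3  ≥
A = 1, B = 2/3 ↦ 1/3  <
A = 1, B = 1 ↦ 0  <
So 10 of the 16 assignments meet the threshold.

10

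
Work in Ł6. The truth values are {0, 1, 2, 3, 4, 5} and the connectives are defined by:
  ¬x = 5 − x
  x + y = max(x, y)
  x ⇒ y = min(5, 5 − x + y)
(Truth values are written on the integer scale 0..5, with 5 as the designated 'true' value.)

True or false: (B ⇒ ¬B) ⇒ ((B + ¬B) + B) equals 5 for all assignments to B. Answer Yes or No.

No

Counterexample: take B = 1.
¬B = ¬1 = 4
B ⇒ ¬B = 1 ⇒ 4 = 5
¬B = ¬1 = 4
B + ¬B = 1 + 4 = 4
(B + ¬B) + B = 4 + 1 = 4
(B ⇒ ¬B) ⇒ ((B + ¬B) + B) = 5 ⇒ 4 = 4
This gives 4 ≠ 5.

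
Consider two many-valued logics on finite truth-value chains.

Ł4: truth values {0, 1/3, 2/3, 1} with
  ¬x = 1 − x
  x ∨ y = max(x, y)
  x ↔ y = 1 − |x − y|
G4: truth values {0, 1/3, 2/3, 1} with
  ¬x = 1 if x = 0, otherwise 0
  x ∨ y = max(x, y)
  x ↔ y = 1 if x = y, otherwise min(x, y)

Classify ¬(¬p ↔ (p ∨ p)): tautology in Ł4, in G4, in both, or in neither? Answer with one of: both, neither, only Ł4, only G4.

only G4

In Ł4: at p = 1/3 the value is 1/3 — not a tautology.
In G4: every assignment gives 1 — tautology.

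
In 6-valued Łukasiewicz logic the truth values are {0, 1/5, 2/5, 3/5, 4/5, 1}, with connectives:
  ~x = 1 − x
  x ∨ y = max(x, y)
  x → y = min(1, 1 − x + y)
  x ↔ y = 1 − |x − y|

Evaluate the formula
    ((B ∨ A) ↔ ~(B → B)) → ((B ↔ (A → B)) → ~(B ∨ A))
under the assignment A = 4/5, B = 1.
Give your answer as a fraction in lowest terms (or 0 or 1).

B ∨ A = 1 ∨ 4/5 = 1
B → B = 1 → 1 = 1
~(B → B) = ~1 = 0
(B ∨ A) ↔ ~(B → B) = 1 ↔ 0 = 0
A → B = 4/5 → 1 = 1
B ↔ (A → B) = 1 ↔ 1 = 1
B ∨ A = 1 ∨ 4/5 = 1
~(B ∨ A) = ~1 = 0
(B ↔ (A → B)) → ~(B ∨ A) = 1 → 0 = 0
((B ∨ A) ↔ ~(B → B)) → ((B ↔ (A → B)) → ~(B ∨ A)) = 0 → 0 = 1

1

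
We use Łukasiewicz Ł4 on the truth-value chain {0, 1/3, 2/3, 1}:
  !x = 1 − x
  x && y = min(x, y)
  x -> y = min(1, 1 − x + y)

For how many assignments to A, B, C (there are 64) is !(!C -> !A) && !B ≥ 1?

value 1: 1 assignment (counts)
value 2/3: 5 assignments
value 1/3: 12 assignments
value 0: 46 assignments
So 1 of the 64 assignments meets the threshold.

1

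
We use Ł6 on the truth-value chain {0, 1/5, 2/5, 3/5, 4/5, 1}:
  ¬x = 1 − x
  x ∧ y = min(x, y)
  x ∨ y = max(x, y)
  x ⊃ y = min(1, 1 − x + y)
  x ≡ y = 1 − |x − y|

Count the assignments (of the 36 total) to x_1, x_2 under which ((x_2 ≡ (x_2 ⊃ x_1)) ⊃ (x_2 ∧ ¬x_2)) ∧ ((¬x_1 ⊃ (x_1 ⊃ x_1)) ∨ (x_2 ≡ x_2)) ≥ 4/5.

23

value 1: 16 assignments (counts)
value 4/5: 7 assignments (counts)
value 3/5: 5 assignments
value 2/5: 5 assignments
value 1/5: 2 assignments
value 0: 1 assignment
So 23 of the 36 assignments meet the threshold.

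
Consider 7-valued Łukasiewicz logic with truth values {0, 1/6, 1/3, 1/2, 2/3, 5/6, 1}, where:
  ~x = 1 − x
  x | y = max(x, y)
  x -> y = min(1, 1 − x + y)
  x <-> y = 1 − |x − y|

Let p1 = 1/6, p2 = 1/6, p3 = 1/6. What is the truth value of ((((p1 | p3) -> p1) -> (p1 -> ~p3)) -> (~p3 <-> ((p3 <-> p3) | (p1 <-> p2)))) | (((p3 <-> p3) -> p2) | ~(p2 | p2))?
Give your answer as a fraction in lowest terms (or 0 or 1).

p1 | p3 = 1/6 | 1/6 = 1/6
(p1 | p3) -> p1 = 1/6 -> 1/6 = 1
~p3 = ~1/6 = 5/6
p1 -> ~p3 = 1/6 -> 5/6 = 1
((p1 | p3) -> p1) -> (p1 -> ~p3) = 1 -> 1 = 1
~p3 = ~1/6 = 5/6
p3 <-> p3 = 1/6 <-> 1/6 = 1
p1 <-> p2 = 1/6 <-> 1/6 = 1
(p3 <-> p3) | (p1 <-> p2) = 1 | 1 = 1
~p3 <-> ((p3 <-> p3) | (p1 <-> p2)) = 5/6 <-> 1 = 5/6
(((p1 | p3) -> p1) -> (p1 -> ~p3)) -> (~p3 <-> ((p3 <-> p3) | (p1 <-> p2))) = 1 -> 5/6 = 5/6
p3 <-> p3 = 1/6 <-> 1/6 = 1
(p3 <-> p3) -> p2 = 1 -> 1/6 = 1/6
p2 | p2 = 1/6 | 1/6 = 1/6
~(p2 | p2) = ~1/6 = 5/6
((p3 <-> p3) -> p2) | ~(p2 | p2) = 1/6 | 5/6 = 5/6
((((p1 | p3) -> p1) -> (p1 -> ~p3)) -> (~p3 <-> ((p3 <-> p3) | (p1 <-> p2)))) | (((p3 <-> p3) -> p2) | ~(p2 | p2)) = 5/6 | 5/6 = 5/6

5/6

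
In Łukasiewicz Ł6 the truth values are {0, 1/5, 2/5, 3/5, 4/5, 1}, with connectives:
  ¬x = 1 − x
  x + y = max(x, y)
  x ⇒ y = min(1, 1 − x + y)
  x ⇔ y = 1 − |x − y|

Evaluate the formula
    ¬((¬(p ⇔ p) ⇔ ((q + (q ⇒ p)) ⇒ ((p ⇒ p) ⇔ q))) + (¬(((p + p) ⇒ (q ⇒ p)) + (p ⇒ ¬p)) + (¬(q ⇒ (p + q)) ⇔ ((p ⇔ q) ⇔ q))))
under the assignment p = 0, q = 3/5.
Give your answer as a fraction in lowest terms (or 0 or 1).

p ⇔ p = 0 ⇔ 0 = 1
¬(p ⇔ p) = ¬1 = 0
q ⇒ p = 3/5 ⇒ 0 = 2/5
q + (q ⇒ p) = 3/5 + 2/5 = 3/5
p ⇒ p = 0 ⇒ 0 = 1
(p ⇒ p) ⇔ q = 1 ⇔ 3/5 = 3/5
(q + (q ⇒ p)) ⇒ ((p ⇒ p) ⇔ q) = 3/5 ⇒ 3/5 = 1
¬(p ⇔ p) ⇔ ((q + (q ⇒ p)) ⇒ ((p ⇒ p) ⇔ q)) = 0 ⇔ 1 = 0
p + p = 0 + 0 = 0
q ⇒ p = 3/5 ⇒ 0 = 2/5
(p + p) ⇒ (q ⇒ p) = 0 ⇒ 2/5 = 1
¬p = ¬0 = 1
p ⇒ ¬p = 0 ⇒ 1 = 1
((p + p) ⇒ (q ⇒ p)) + (p ⇒ ¬p) = 1 + 1 = 1
¬(((p + p) ⇒ (q ⇒ p)) + (p ⇒ ¬p)) = ¬1 = 0
p + q = 0 + 3/5 = 3/5
q ⇒ (p + q) = 3/5 ⇒ 3/5 = 1
¬(q ⇒ (p + q)) = ¬1 = 0
p ⇔ q = 0 ⇔ 3/5 = 2/5
(p ⇔ q) ⇔ q = 2/5 ⇔ 3/5 = 4/5
¬(q ⇒ (p + q)) ⇔ ((p ⇔ q) ⇔ q) = 0 ⇔ 4/5 = 1/5
¬(((p + p) ⇒ (q ⇒ p)) + (p ⇒ ¬p)) + (¬(q ⇒ (p + q)) ⇔ ((p ⇔ q) ⇔ q)) = 0 + 1/5 = 1/5
(¬(p ⇔ p) ⇔ ((q + (q ⇒ p)) ⇒ ((p ⇒ p) ⇔ q))) + (¬(((p + p) ⇒ (q ⇒ p)) + (p ⇒ ¬p)) + (¬(q ⇒ (p + q)) ⇔ ((p ⇔ q) ⇔ q))) = 0 + 1/5 = 1/5
¬((¬(p ⇔ p) ⇔ ((q + (q ⇒ p)) ⇒ ((p ⇒ p) ⇔ q))) + (¬(((p + p) ⇒ (q ⇒ p)) + (p ⇒ ¬p)) + (¬(q ⇒ (p + q)) ⇔ ((p ⇔ q) ⇔ q)))) = ¬1/5 = 4/5

4/5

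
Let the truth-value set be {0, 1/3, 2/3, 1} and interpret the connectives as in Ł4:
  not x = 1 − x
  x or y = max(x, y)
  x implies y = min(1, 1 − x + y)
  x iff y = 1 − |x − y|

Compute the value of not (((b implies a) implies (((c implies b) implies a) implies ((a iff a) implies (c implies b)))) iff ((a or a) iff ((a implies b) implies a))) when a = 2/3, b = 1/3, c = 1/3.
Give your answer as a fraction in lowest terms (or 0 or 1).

1/3

b implies a = 1/3 implies 2/3 = 1
c implies b = 1/3 implies 1/3 = 1
(c implies b) implies a = 1 implies 2/3 = 2/3
a iff a = 2/3 iff 2/3 = 1
c implies b = 1/3 implies 1/3 = 1
(a iff a) implies (c implies b) = 1 implies 1 = 1
((c implies b) implies a) implies ((a iff a) implies (c implies b)) = 2/3 implies 1 = 1
(b implies a) implies (((c implies b) implies a) implies ((a iff a) implies (c implies b))) = 1 implies 1 = 1
a or a = 2/3 or 2/3 = 2/3
a implies b = 2/3 implies 1/3 = 2/3
(a implies b) implies a = 2/3 implies 2/3 = 1
(a or a) iff ((a implies b) implies a) = 2/3 iff 1 = 2/3
((b implies a) implies (((c implies b) implies a) implies ((a iff a) implies (c implies b)))) iff ((a or a) iff ((a implies b) implies a)) = 1 iff 2/3 = 2/3
not (((b implies a) implies (((c implies b) implies a) implies ((a iff a) implies (c implies b)))) iff ((a or a) iff ((a implies b) implies a))) = not 2/3 = 1/3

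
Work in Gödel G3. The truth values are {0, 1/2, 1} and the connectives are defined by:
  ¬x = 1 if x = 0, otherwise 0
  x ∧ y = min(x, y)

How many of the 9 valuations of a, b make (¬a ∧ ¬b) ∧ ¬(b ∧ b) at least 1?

a = 0, b = 0 ↦ 1  ≥
a = 0, b = 1/2 ↦ 0  <
a = 0, b = 1 ↦ 0  <
a = 1/2, b = 0 ↦ 0  <
a = 1/2, b = 1/2 ↦ 0  <
a = 1/2, b = 1 ↦ 0  <
a = 1, b = 0 ↦ 0  <
a = 1, b = 1/2 ↦ 0  <
a = 1, b = 1 ↦ 0  <
So 1 of the 9 assignments meets the threshold.

1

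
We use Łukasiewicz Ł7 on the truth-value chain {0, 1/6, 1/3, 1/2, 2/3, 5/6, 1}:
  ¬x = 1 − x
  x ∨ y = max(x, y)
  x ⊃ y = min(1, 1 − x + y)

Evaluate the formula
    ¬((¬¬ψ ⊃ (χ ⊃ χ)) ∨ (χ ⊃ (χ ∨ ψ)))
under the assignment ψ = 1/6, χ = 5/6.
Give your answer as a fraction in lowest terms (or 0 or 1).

¬ψ = ¬1/6 = 5/6
¬¬ψ = ¬5/6 = 1/6
χ ⊃ χ = 5/6 ⊃ 5/6 = 1
¬¬ψ ⊃ (χ ⊃ χ) = 1/6 ⊃ 1 = 1
χ ∨ ψ = 5/6 ∨ 1/6 = 5/6
χ ⊃ (χ ∨ ψ) = 5/6 ⊃ 5/6 = 1
(¬¬ψ ⊃ (χ ⊃ χ)) ∨ (χ ⊃ (χ ∨ ψ)) = 1 ∨ 1 = 1
¬((¬¬ψ ⊃ (χ ⊃ χ)) ∨ (χ ⊃ (χ ∨ ψ))) = ¬1 = 0

0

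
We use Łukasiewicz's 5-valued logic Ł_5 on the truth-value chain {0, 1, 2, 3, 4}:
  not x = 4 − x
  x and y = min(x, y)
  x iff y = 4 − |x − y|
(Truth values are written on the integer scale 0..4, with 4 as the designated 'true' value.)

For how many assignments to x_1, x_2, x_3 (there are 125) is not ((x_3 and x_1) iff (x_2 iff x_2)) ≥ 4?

value 4: 45 assignments (counts)
value 3: 35 assignments
value 2: 25 assignments
value 1: 15 assignments
value 0: 5 assignments
So 45 of the 125 assignments meet the threshold.

45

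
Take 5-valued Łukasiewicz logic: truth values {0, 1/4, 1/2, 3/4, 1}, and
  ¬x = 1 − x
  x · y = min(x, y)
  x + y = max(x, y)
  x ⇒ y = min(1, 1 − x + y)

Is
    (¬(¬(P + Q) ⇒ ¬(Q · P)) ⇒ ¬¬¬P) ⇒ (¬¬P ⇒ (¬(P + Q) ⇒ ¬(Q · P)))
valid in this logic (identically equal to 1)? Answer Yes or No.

Yes

At P = 1/4, Q = 1, for instance:
P + Q = 1/4 + 1 = 1
¬(P + Q) = ¬1 = 0
Q · P = 1 · 1/4 = 1/4
¬(Q · P) = ¬1/4 = 3/4
¬(P + Q) ⇒ ¬(Q · P) = 0 ⇒ 3/4 = 1
¬(¬(P + Q) ⇒ ¬(Q · P)) = ¬1 = 0
¬P = ¬1/4 = 3/4
¬¬P = ¬3/4 = 1/4
¬¬¬P = ¬1/4 = 3/4
¬(¬(P + Q) ⇒ ¬(Q · P)) ⇒ ¬¬¬P = 0 ⇒ 3/4 = 1
¬¬P ⇒ (¬(P + Q) ⇒ ¬(Q · P)) = 1/4 ⇒ 1 = 1
(¬(¬(P + Q) ⇒ ¬(Q · P)) ⇒ ¬¬¬P) ⇒ (¬¬P ⇒ (¬(P + Q) ⇒ ¬(Q · P))) = 1 ⇒ 1 = 1
and checking the remaining 24 assignments likewise gives ≥ 1 in every case.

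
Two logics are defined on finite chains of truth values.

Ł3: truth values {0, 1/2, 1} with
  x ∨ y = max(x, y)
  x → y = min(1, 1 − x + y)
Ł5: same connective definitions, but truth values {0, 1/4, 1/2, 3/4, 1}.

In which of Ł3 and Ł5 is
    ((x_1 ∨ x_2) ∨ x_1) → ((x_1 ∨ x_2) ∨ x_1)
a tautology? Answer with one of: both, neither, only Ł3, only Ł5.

In Ł3: every assignment gives 1 — tautology.
In Ł5: every assignment gives 1 — tautology.

both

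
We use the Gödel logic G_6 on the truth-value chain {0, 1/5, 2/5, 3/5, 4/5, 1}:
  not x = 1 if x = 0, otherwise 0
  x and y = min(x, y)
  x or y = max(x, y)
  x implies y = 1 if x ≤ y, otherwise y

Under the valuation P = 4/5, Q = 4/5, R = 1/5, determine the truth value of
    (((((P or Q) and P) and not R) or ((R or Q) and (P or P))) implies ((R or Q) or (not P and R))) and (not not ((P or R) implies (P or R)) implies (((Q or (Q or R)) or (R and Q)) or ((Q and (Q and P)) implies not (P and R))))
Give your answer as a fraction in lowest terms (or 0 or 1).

4/5

P or Q = 4/5 or 4/5 = 4/5
(P or Q) and P = 4/5 and 4/5 = 4/5
not R = not 1/5 = 0
((P or Q) and P) and not R = 4/5 and 0 = 0
R or Q = 1/5 or 4/5 = 4/5
P or P = 4/5 or 4/5 = 4/5
(R or Q) and (P or P) = 4/5 and 4/5 = 4/5
(((P or Q) and P) and not R) or ((R or Q) and (P or P)) = 0 or 4/5 = 4/5
R or Q = 1/5 or 4/5 = 4/5
not P = not 4/5 = 0
not P and R = 0 and 1/5 = 0
(R or Q) or (not P and R) = 4/5 or 0 = 4/5
((((P or Q) and P) and not R) or ((R or Q) and (P or P))) implies ((R or Q) or (not P and R)) = 4/5 implies 4/5 = 1
P or R = 4/5 or 1/5 = 4/5
P or R = 4/5 or 1/5 = 4/5
(P or R) implies (P or R) = 4/5 implies 4/5 = 1
not ((P or R) implies (P or R)) = not 1 = 0
not not ((P or R) implies (P or R)) = not 0 = 1
Q or R = 4/5 or 1/5 = 4/5
Q or (Q or R) = 4/5 or 4/5 = 4/5
R and Q = 1/5 and 4/5 = 1/5
(Q or (Q or R)) or (R and Q) = 4/5 or 1/5 = 4/5
Q and P = 4/5 and 4/5 = 4/5
Q and (Q and P) = 4/5 and 4/5 = 4/5
P and R = 4/5 and 1/5 = 1/5
not (P and R) = not 1/5 = 0
(Q and (Q and P)) implies not (P and R) = 4/5 implies 0 = 0
((Q or (Q or R)) or (R and Q)) or ((Q and (Q and P)) implies not (P and R)) = 4/5 or 0 = 4/5
not not ((P or R) implies (P or R)) implies (((Q or (Q or R)) or (R and Q)) or ((Q and (Q and P)) implies not (P and R))) = 1 implies 4/5 = 4/5
(((((P or Q) and P) and not R) or ((R or Q) and (P or P))) implies ((R or Q) or (not P and R))) and (not not ((P or R) implies (P or R)) implies (((Q or (Q or R)) or (R and Q)) or ((Q and (Q and P)) implies not (P and R)))) = 1 and 4/5 = 4/5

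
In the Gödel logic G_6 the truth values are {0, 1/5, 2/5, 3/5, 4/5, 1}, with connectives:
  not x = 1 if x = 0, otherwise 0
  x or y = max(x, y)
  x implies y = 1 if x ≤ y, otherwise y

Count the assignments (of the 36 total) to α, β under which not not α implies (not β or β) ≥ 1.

value 1: 16 assignments (counts)
value 4/5: 5 assignments
value 3/5: 5 assignments
value 2/5: 5 assignments
value 1/5: 5 assignments
So 16 of the 36 assignments meet the threshold.

16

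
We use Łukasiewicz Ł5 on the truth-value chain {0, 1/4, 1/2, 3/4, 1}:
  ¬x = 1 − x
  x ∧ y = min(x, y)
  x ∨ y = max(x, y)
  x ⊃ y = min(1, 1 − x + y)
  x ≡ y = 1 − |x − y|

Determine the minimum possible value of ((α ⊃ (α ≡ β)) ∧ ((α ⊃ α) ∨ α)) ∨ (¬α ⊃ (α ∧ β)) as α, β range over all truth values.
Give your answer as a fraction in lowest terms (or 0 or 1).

Take α = 3/4, β = 0:
α ≡ β = 3/4 ≡ 0 = 1/4
α ⊃ (α ≡ β) = 3/4 ⊃ 1/4 = 1/2
α ⊃ α = 3/4 ⊃ 3/4 = 1
(α ⊃ α) ∨ α = 1 ∨ 3/4 = 1
(α ⊃ (α ≡ β)) ∧ ((α ⊃ α) ∨ α) = 1/2 ∧ 1 = 1/2
¬α = ¬3/4 = 1/4
α ∧ β = 3/4 ∧ 0 = 0
¬α ⊃ (α ∧ β) = 1/4 ⊃ 0 = 3/4
((α ⊃ (α ≡ β)) ∧ ((α ⊃ α) ∨ α)) ∨ (¬α ⊃ (α ∧ β)) = 1/2 ∨ 3/4 = 3/4
No assignment yields a value below 3/4, so this is the minimum.

3/4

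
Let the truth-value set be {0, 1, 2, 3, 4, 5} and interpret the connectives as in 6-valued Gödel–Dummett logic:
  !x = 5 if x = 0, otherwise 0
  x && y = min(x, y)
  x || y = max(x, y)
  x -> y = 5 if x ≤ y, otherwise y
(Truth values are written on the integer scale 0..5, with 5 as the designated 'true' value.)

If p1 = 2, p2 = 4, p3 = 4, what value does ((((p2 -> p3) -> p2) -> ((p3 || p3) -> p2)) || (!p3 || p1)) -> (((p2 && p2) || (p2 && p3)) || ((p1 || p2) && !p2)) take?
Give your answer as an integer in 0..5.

4

p2 -> p3 = 4 -> 4 = 5
(p2 -> p3) -> p2 = 5 -> 4 = 4
p3 || p3 = 4 || 4 = 4
(p3 || p3) -> p2 = 4 -> 4 = 5
((p2 -> p3) -> p2) -> ((p3 || p3) -> p2) = 4 -> 5 = 5
!p3 = !4 = 0
!p3 || p1 = 0 || 2 = 2
(((p2 -> p3) -> p2) -> ((p3 || p3) -> p2)) || (!p3 || p1) = 5 || 2 = 5
p2 && p2 = 4 && 4 = 4
p2 && p3 = 4 && 4 = 4
(p2 && p2) || (p2 && p3) = 4 || 4 = 4
p1 || p2 = 2 || 4 = 4
!p2 = !4 = 0
(p1 || p2) && !p2 = 4 && 0 = 0
((p2 && p2) || (p2 && p3)) || ((p1 || p2) && !p2) = 4 || 0 = 4
((((p2 -> p3) -> p2) -> ((p3 || p3) -> p2)) || (!p3 || p1)) -> (((p2 && p2) || (p2 && p3)) || ((p1 || p2) && !p2)) = 5 -> 4 = 4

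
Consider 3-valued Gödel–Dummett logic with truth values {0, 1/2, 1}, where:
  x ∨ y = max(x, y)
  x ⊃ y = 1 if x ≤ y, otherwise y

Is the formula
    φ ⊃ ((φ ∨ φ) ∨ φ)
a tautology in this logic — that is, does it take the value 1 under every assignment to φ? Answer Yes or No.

Yes

φ = 0 ↦ 1
φ = 1/2 ↦ 1
φ = 1 ↦ 1
Every assignment gives a value ≥ 1.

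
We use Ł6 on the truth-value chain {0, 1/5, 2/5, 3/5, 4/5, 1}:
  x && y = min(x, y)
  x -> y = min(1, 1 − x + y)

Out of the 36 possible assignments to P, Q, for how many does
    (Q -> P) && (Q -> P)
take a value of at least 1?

value 1: 21 assignments (counts)
value 4/5: 5 assignments
value 3/5: 4 assignments
value 2/5: 3 assignments
value 1/5: 2 assignments
value 0: 1 assignment
So 21 of the 36 assignments meet the threshold.

21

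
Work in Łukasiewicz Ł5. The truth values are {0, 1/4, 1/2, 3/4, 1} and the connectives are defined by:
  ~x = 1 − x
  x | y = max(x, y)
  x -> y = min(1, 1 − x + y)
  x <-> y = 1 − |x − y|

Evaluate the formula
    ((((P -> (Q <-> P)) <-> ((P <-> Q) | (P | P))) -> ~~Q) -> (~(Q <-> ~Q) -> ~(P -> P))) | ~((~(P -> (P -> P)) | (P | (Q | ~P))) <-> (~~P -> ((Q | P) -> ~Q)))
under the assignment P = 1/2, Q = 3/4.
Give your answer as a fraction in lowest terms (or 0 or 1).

1/2

Q <-> P = 3/4 <-> 1/2 = 3/4
P -> (Q <-> P) = 1/2 -> 3/4 = 1
P <-> Q = 1/2 <-> 3/4 = 3/4
P | P = 1/2 | 1/2 = 1/2
(P <-> Q) | (P | P) = 3/4 | 1/2 = 3/4
(P -> (Q <-> P)) <-> ((P <-> Q) | (P | P)) = 1 <-> 3/4 = 3/4
~Q = ~3/4 = 1/4
~~Q = ~1/4 = 3/4
((P -> (Q <-> P)) <-> ((P <-> Q) | (P | P))) -> ~~Q = 3/4 -> 3/4 = 1
~Q = ~3/4 = 1/4
Q <-> ~Q = 3/4 <-> 1/4 = 1/2
~(Q <-> ~Q) = ~1/2 = 1/2
P -> P = 1/2 -> 1/2 = 1
~(P -> P) = ~1 = 0
~(Q <-> ~Q) -> ~(P -> P) = 1/2 -> 0 = 1/2
(((P -> (Q <-> P)) <-> ((P <-> Q) | (P | P))) -> ~~Q) -> (~(Q <-> ~Q) -> ~(P -> P)) = 1 -> 1/2 = 1/2
P -> P = 1/2 -> 1/2 = 1
P -> (P -> P) = 1/2 -> 1 = 1
~(P -> (P -> P)) = ~1 = 0
~P = ~1/2 = 1/2
Q | ~P = 3/4 | 1/2 = 3/4
P | (Q | ~P) = 1/2 | 3/4 = 3/4
~(P -> (P -> P)) | (P | (Q | ~P)) = 0 | 3/4 = 3/4
~P = ~1/2 = 1/2
~~P = ~1/2 = 1/2
Q | P = 3/4 | 1/2 = 3/4
~Q = ~3/4 = 1/4
(Q | P) -> ~Q = 3/4 -> 1/4 = 1/2
~~P -> ((Q | P) -> ~Q) = 1/2 -> 1/2 = 1
(~(P -> (P -> P)) | (P | (Q | ~P))) <-> (~~P -> ((Q | P) -> ~Q)) = 3/4 <-> 1 = 3/4
~((~(P -> (P -> P)) | (P | (Q | ~P))) <-> (~~P -> ((Q | P) -> ~Q))) = ~3/4 = 1/4
((((P -> (Q <-> P)) <-> ((P <-> Q) | (P | P))) -> ~~Q) -> (~(Q <-> ~Q) -> ~(P -> P))) | ~((~(P -> (P -> P)) | (P | (Q | ~P))) <-> (~~P -> ((Q | P) -> ~Q))) = 1/2 | 1/4 = 1/2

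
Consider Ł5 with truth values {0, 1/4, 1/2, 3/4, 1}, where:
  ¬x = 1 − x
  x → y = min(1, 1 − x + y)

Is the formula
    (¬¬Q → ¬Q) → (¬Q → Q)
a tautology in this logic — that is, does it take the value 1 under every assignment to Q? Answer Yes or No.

No

Counterexample: take Q = 0.
¬Q = ¬0 = 1
¬¬Q = ¬1 = 0
¬Q = ¬0 = 1
¬¬Q → ¬Q = 0 → 1 = 1
¬Q = ¬0 = 1
¬Q → Q = 1 → 0 = 0
(¬¬Q → ¬Q) → (¬Q → Q) = 1 → 0 = 0
This gives 0 ≠ 1.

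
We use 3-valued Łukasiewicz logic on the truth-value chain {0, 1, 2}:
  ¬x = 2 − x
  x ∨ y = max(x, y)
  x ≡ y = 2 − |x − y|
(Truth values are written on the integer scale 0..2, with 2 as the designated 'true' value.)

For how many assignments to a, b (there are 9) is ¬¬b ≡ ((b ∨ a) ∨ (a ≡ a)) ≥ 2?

a = 0, b = 0 ↦ 0  <
a = 0, b = 1 ↦ 1  <
a = 0, b = 2 ↦ 2  ≥
a = 1, b = 0 ↦ 0  <
a = 1, b = 1 ↦ 1  <
a = 1, b = 2 ↦ 2  ≥
a = 2, b = 0 ↦ 0  <
a = 2, b = 1 ↦ 1  <
a = 2, b = 2 ↦ 2  ≥
So 3 of the 9 assignments meet the threshold.

3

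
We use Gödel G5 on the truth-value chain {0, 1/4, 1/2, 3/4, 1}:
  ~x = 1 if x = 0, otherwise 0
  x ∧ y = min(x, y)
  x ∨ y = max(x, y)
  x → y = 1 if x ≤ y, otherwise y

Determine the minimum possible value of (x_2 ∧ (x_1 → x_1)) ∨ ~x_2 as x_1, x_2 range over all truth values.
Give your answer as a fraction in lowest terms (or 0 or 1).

Take x_1 = 0, x_2 = 1/4:
x_1 → x_1 = 0 → 0 = 1
x_2 ∧ (x_1 → x_1) = 1/4 ∧ 1 = 1/4
~x_2 = ~1/4 = 0
(x_2 ∧ (x_1 → x_1)) ∨ ~x_2 = 1/4 ∨ 0 = 1/4
No assignment yields a value below 1/4, so this is the minimum.

1/4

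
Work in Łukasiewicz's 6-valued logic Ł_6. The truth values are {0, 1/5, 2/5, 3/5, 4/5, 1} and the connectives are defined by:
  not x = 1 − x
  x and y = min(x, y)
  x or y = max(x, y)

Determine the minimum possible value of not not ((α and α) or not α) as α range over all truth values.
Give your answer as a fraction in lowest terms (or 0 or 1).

3/5

Take α = 2/5:
α and α = 2/5 and 2/5 = 2/5
not α = not 2/5 = 3/5
(α and α) or not α = 2/5 or 3/5 = 3/5
not ((α and α) or not α) = not 3/5 = 2/5
not not ((α and α) or not α) = not 2/5 = 3/5
No assignment yields a value below 3/5, so this is the minimum.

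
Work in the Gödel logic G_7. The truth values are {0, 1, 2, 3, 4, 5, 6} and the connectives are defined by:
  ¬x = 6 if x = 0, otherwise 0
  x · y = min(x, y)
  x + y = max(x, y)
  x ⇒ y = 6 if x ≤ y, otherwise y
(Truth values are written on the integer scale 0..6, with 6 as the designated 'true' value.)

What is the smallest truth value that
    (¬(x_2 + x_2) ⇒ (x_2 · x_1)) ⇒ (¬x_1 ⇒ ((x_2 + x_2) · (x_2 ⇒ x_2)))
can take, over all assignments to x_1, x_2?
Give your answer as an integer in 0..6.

1

Take x_1 = 0, x_2 = 1:
x_2 + x_2 = 1 + 1 = 1
¬(x_2 + x_2) = ¬1 = 0
x_2 · x_1 = 1 · 0 = 0
¬(x_2 + x_2) ⇒ (x_2 · x_1) = 0 ⇒ 0 = 6
¬x_1 = ¬0 = 6
x_2 + x_2 = 1 + 1 = 1
x_2 ⇒ x_2 = 1 ⇒ 1 = 6
(x_2 + x_2) · (x_2 ⇒ x_2) = 1 · 6 = 1
¬x_1 ⇒ ((x_2 + x_2) · (x_2 ⇒ x_2)) = 6 ⇒ 1 = 1
(¬(x_2 + x_2) ⇒ (x_2 · x_1)) ⇒ (¬x_1 ⇒ ((x_2 + x_2) · (x_2 ⇒ x_2))) = 6 ⇒ 1 = 1
No assignment yields a value below 1, so this is the minimum.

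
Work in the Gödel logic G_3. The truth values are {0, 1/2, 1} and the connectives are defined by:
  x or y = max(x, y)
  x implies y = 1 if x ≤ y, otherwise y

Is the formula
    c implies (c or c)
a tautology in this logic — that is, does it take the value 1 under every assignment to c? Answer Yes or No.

c = 0 ↦ 1
c = 1/2 ↦ 1
c = 1 ↦ 1
Every assignment gives a value ≥ 1.

Yes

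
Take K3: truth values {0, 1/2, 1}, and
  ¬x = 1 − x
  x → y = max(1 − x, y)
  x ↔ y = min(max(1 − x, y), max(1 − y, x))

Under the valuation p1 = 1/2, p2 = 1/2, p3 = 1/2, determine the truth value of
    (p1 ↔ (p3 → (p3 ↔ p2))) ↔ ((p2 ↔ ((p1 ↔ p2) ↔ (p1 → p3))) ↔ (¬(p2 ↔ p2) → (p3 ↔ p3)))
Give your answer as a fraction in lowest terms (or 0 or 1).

1/2

p3 ↔ p2 = 1/2 ↔ 1/2 = 1/2
p3 → (p3 ↔ p2) = 1/2 → 1/2 = 1/2
p1 ↔ (p3 → (p3 ↔ p2)) = 1/2 ↔ 1/2 = 1/2
p1 ↔ p2 = 1/2 ↔ 1/2 = 1/2
p1 → p3 = 1/2 → 1/2 = 1/2
(p1 ↔ p2) ↔ (p1 → p3) = 1/2 ↔ 1/2 = 1/2
p2 ↔ ((p1 ↔ p2) ↔ (p1 → p3)) = 1/2 ↔ 1/2 = 1/2
p2 ↔ p2 = 1/2 ↔ 1/2 = 1/2
¬(p2 ↔ p2) = ¬1/2 = 1/2
p3 ↔ p3 = 1/2 ↔ 1/2 = 1/2
¬(p2 ↔ p2) → (p3 ↔ p3) = 1/2 → 1/2 = 1/2
(p2 ↔ ((p1 ↔ p2) ↔ (p1 → p3))) ↔ (¬(p2 ↔ p2) → (p3 ↔ p3)) = 1/2 ↔ 1/2 = 1/2
(p1 ↔ (p3 → (p3 ↔ p2))) ↔ ((p2 ↔ ((p1 ↔ p2) ↔ (p1 → p3))) ↔ (¬(p2 ↔ p2) → (p3 ↔ p3))) = 1/2 ↔ 1/2 = 1/2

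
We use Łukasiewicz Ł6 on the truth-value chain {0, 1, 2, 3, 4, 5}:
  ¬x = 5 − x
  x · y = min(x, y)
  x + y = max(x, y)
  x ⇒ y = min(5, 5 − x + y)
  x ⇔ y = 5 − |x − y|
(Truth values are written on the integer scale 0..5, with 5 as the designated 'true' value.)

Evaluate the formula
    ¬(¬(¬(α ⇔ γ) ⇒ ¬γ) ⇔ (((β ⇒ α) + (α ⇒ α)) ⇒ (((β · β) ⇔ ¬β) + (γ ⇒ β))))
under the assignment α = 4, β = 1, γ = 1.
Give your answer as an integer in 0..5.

5

α ⇔ γ = 4 ⇔ 1 = 2
¬(α ⇔ γ) = ¬2 = 3
¬γ = ¬1 = 4
¬(α ⇔ γ) ⇒ ¬γ = 3 ⇒ 4 = 5
¬(¬(α ⇔ γ) ⇒ ¬γ) = ¬5 = 0
β ⇒ α = 1 ⇒ 4 = 5
α ⇒ α = 4 ⇒ 4 = 5
(β ⇒ α) + (α ⇒ α) = 5 + 5 = 5
β · β = 1 · 1 = 1
¬β = ¬1 = 4
(β · β) ⇔ ¬β = 1 ⇔ 4 = 2
γ ⇒ β = 1 ⇒ 1 = 5
((β · β) ⇔ ¬β) + (γ ⇒ β) = 2 + 5 = 5
((β ⇒ α) + (α ⇒ α)) ⇒ (((β · β) ⇔ ¬β) + (γ ⇒ β)) = 5 ⇒ 5 = 5
¬(¬(α ⇔ γ) ⇒ ¬γ) ⇔ (((β ⇒ α) + (α ⇒ α)) ⇒ (((β · β) ⇔ ¬β) + (γ ⇒ β))) = 0 ⇔ 5 = 0
¬(¬(¬(α ⇔ γ) ⇒ ¬γ) ⇔ (((β ⇒ α) + (α ⇒ α)) ⇒ (((β · β) ⇔ ¬β) + (γ ⇒ β)))) = ¬0 = 5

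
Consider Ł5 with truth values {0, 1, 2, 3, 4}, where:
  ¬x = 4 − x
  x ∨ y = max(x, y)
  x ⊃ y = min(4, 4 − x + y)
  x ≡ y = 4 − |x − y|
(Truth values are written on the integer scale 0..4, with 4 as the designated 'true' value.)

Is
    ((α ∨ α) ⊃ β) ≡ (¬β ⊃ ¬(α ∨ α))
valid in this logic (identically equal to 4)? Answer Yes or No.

Yes

At α = 0, β = 3, for instance:
α ∨ α = 0 ∨ 0 = 0
(α ∨ α) ⊃ β = 0 ⊃ 3 = 4
¬β = ¬3 = 1
¬(α ∨ α) = ¬0 = 4
¬β ⊃ ¬(α ∨ α) = 1 ⊃ 4 = 4
((α ∨ α) ⊃ β) ≡ (¬β ⊃ ¬(α ∨ α)) = 4 ≡ 4 = 4
and checking the remaining 24 assignments likewise gives ≥ 4 in every case.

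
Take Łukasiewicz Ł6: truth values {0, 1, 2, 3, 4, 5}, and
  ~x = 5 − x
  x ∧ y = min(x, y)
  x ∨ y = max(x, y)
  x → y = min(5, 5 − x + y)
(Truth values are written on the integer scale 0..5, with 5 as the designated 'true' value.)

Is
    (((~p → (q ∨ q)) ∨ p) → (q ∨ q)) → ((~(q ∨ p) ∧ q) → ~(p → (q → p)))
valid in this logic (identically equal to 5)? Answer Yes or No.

No

Counterexample: take p = 0, q = 1.
~p = ~0 = 5
q ∨ q = 1 ∨ 1 = 1
~p → (q ∨ q) = 5 → 1 = 1
(~p → (q ∨ q)) ∨ p = 1 ∨ 0 = 1
q ∨ q = 1 ∨ 1 = 1
((~p → (q ∨ q)) ∨ p) → (q ∨ q) = 1 → 1 = 5
q ∨ p = 1 ∨ 0 = 1
~(q ∨ p) = ~1 = 4
~(q ∨ p) ∧ q = 4 ∧ 1 = 1
q → p = 1 → 0 = 4
p → (q → p) = 0 → 4 = 5
~(p → (q → p)) = ~5 = 0
(~(q ∨ p) ∧ q) → ~(p → (q → p)) = 1 → 0 = 4
(((~p → (q ∨ q)) ∨ p) → (q ∨ q)) → ((~(q ∨ p) ∧ q) → ~(p → (q → p))) = 5 → 4 = 4
This gives 4 ≠ 5.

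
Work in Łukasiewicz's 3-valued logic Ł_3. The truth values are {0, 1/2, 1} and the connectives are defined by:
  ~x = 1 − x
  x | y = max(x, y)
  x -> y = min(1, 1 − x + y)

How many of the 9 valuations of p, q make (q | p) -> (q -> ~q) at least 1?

6

p = 0, q = 0 ↦ 1  ≥
p = 0, q = 1/2 ↦ 1  ≥
p = 0, q = 1 ↦ 0  <
p = 1/2, q = 0 ↦ 1  ≥
p = 1/2, q = 1/2 ↦ 1  ≥
p = 1/2, q = 1 ↦ 0  <
p = 1, q = 0 ↦ 1  ≥
p = 1, q = 1/2 ↦ 1  ≥
p = 1, q = 1 ↦ 0  <
So 6 of the 9 assignments meet the threshold.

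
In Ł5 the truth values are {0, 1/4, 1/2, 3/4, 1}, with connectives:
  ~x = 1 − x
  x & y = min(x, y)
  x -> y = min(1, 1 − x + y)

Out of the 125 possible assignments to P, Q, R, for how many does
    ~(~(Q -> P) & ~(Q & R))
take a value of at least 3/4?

105

value 1: 79 assignments (counts)
value 3/4: 26 assignments (counts)
value 1/2: 14 assignments
value 1/4: 5 assignments
value 0: 1 assignment
So 105 of the 125 assignments meet the threshold.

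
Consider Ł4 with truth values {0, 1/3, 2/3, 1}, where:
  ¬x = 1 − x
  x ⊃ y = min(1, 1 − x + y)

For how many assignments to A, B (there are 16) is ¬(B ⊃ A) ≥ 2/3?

A = 0, B = 0 ↦ 0  <
A = 0, B = 1/3 ↦ 1/3  <
A = 0, B = 2/3 ↦ 2/3  ≥
A = 0, B = 1 ↦ 1  ≥
A = 1/3, B = 0 ↦ 0  <
A = 1/3, B = 1/3 ↦ 0  <
A = 1/3, B = 2/3 ↦ 1/3  <
A = 1/3, B = 1 ↦ 2/3  ≥
A = 2/3, B = 0 ↦ 0  <
A = 2/3, B = 1/3 ↦ 0  <
A = 2/3, B = 2/3 ↦ 0  <
A = 2/3, B = 1 ↦ 1/3  <
A = 1, B = 0 ↦ 0  <
A = 1, B = 1/3 ↦ 0  <
A = 1, B = 2/3 ↦ 0  <
A = 1, B = 1 ↦ 0  <
So 3 of the 16 assignments meet the threshold.

3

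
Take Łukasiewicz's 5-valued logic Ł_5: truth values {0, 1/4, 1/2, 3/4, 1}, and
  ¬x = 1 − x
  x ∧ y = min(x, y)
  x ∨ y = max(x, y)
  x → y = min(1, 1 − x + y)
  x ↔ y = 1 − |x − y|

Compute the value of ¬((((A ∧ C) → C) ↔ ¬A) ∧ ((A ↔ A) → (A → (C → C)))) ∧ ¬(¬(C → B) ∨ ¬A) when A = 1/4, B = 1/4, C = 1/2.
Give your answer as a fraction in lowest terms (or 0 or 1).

1/4

A ∧ C = 1/4 ∧ 1/2 = 1/4
(A ∧ C) → C = 1/4 → 1/2 = 1
¬A = ¬1/4 = 3/4
((A ∧ C) → C) ↔ ¬A = 1 ↔ 3/4 = 3/4
A ↔ A = 1/4 ↔ 1/4 = 1
C → C = 1/2 → 1/2 = 1
A → (C → C) = 1/4 → 1 = 1
(A ↔ A) → (A → (C → C)) = 1 → 1 = 1
(((A ∧ C) → C) ↔ ¬A) ∧ ((A ↔ A) → (A → (C → C))) = 3/4 ∧ 1 = 3/4
¬((((A ∧ C) → C) ↔ ¬A) ∧ ((A ↔ A) → (A → (C → C)))) = ¬3/4 = 1/4
C → B = 1/2 → 1/4 = 3/4
¬(C → B) = ¬3/4 = 1/4
¬A = ¬1/4 = 3/4
¬(C → B) ∨ ¬A = 1/4 ∨ 3/4 = 3/4
¬(¬(C → B) ∨ ¬A) = ¬3/4 = 1/4
¬((((A ∧ C) → C) ↔ ¬A) ∧ ((A ↔ A) → (A → (C → C)))) ∧ ¬(¬(C → B) ∨ ¬A) = 1/4 ∧ 1/4 = 1/4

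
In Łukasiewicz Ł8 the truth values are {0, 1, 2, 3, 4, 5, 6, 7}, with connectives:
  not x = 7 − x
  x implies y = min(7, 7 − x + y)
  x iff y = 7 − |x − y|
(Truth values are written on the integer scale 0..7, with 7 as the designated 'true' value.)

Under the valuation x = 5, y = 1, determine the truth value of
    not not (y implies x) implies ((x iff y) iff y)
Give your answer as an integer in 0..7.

5

y implies x = 1 implies 5 = 7
not (y implies x) = not 7 = 0
not not (y implies x) = not 0 = 7
x iff y = 5 iff 1 = 3
(x iff y) iff y = 3 iff 1 = 5
not not (y implies x) implies ((x iff y) iff y) = 7 implies 5 = 5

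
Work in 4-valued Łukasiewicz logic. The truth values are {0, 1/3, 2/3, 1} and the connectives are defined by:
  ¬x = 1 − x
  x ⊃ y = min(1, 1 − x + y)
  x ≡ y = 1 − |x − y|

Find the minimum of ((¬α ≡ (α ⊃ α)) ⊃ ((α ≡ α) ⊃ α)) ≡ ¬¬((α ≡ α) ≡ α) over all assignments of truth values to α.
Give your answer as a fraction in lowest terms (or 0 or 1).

2/3

Take α = 1/3:
¬α = ¬1/3 = 2/3
α ⊃ α = 1/3 ⊃ 1/3 = 1
¬α ≡ (α ⊃ α) = 2/3 ≡ 1 = 2/3
α ≡ α = 1/3 ≡ 1/3 = 1
(α ≡ α) ⊃ α = 1 ⊃ 1/3 = 1/3
(¬α ≡ (α ⊃ α)) ⊃ ((α ≡ α) ⊃ α) = 2/3 ⊃ 1/3 = 2/3
α ≡ α = 1/3 ≡ 1/3 = 1
(α ≡ α) ≡ α = 1 ≡ 1/3 = 1/3
¬((α ≡ α) ≡ α) = ¬1/3 = 2/3
¬¬((α ≡ α) ≡ α) = ¬2/3 = 1/3
((¬α ≡ (α ⊃ α)) ⊃ ((α ≡ α) ⊃ α)) ≡ ¬¬((α ≡ α) ≡ α) = 2/3 ≡ 1/3 = 2/3
No assignment yields a value below 2/3, so this is the minimum.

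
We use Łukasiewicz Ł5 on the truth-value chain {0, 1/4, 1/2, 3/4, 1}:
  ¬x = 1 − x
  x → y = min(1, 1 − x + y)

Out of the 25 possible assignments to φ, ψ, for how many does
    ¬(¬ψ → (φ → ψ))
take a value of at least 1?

1

value 1: 1 assignment (counts)
value 3/4: 1 assignment
value 1/2: 2 assignments
value 1/4: 2 assignments
value 0: 19 assignments
So 1 of the 25 assignments meets the threshold.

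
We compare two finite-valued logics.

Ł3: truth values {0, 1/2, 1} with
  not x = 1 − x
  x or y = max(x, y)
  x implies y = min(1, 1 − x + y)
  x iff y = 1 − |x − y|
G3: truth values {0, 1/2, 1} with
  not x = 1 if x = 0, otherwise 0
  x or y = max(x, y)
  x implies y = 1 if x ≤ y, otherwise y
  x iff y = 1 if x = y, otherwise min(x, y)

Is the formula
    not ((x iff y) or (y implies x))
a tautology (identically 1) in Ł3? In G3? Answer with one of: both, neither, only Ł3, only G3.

In Ł3: at x = 0, y = 0 the value is 0 — not a tautology.
In G3: at x = 0, y = 0 the value is 0 — not a tautology.

neither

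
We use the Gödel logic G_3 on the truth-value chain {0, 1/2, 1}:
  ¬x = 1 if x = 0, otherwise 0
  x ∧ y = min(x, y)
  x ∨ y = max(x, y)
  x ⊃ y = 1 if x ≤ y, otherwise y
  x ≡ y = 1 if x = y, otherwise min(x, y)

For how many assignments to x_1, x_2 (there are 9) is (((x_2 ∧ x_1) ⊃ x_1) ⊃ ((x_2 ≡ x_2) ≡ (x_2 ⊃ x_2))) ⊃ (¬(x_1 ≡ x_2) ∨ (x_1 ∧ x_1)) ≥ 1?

x_1 = 0, x_2 = 0 ↦ 0  <
x_1 = 0, x_2 = 1/2 ↦ 1  ≥
x_1 = 0, x_2 = 1 ↦ 1  ≥
x_1 = 1/2, x_2 = 0 ↦ 1  ≥
x_1 = 1/2, x_2 = 1/2 ↦ 1/2  <
x_1 = 1/2, x_2 = 1 ↦ 1/2  <
x_1 = 1, x_2 = 0 ↦ 1  ≥
x_1 = 1, x_2 = 1/2 ↦ 1  ≥
x_1 = 1, x_2 = 1 ↦ 1  ≥
So 6 of the 9 assignments meet the threshold.

6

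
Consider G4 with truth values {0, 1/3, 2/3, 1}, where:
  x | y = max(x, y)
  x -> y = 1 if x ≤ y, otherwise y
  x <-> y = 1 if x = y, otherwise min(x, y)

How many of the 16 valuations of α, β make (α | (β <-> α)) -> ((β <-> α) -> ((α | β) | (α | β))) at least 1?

13

α = 0, β = 0 ↦ 0  <
α = 0, β = 1/3 ↦ 1  ≥
α = 0, β = 2/3 ↦ 1  ≥
α = 0, β = 1 ↦ 1  ≥
α = 1/3, β = 0 ↦ 1  ≥
α = 1/3, β = 1/3 ↦ 1/3  <
α = 1/3, β = 2/3 ↦ 1  ≥
α = 1/3, β = 1 ↦ 1  ≥
α = 2/3, β = 0 ↦ 1  ≥
α = 2/3, β = 1/3 ↦ 1  ≥
α = 2/3, β = 2/3 ↦ 2/3  <
α = 2/3, β = 1 ↦ 1  ≥
α = 1, β = 0 ↦ 1  ≥
α = 1, β = 1/3 ↦ 1  ≥
α = 1, β = 2/3 ↦ 1  ≥
α = 1, β = 1 ↦ 1  ≥
So 13 of the 16 assignments meet the threshold.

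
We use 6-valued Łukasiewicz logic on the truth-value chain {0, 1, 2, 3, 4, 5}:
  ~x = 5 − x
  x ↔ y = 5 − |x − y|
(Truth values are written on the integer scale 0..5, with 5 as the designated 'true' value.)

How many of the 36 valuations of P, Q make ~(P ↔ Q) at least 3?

12

value 5: 2 assignments (counts)
value 4: 4 assignments (counts)
value 3: 6 assignments (counts)
value 2: 8 assignments
value 1: 10 assignments
value 0: 6 assignments
So 12 of the 36 assignments meet the threshold.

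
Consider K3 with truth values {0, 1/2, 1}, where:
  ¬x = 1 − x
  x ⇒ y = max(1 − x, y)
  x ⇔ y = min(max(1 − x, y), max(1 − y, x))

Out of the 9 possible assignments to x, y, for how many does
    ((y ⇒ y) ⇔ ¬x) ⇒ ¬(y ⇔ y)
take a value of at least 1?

2

x = 0, y = 0 ↦ 0  <
x = 0, y = 1/2 ↦ 1/2  <
x = 0, y = 1 ↦ 0  <
x = 1/2, y = 0 ↦ 1/2  <
x = 1/2, y = 1/2 ↦ 1/2  <
x = 1/2, y = 1 ↦ 1/2  <
x = 1, y = 0 ↦ 1  ≥
x = 1, y = 1/2 ↦ 1/2  <
x = 1, y = 1 ↦ 1  ≥
So 2 of the 9 assignments meet the threshold.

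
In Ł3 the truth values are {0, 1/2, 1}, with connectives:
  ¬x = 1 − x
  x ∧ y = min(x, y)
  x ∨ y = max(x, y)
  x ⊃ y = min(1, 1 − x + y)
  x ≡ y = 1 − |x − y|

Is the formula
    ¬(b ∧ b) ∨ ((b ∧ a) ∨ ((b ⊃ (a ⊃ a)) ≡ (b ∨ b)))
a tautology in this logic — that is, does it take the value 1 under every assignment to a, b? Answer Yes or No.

No

Counterexample: take a = 0, b = 1/2.
b ∧ b = 1/2 ∧ 1/2 = 1/2
¬(b ∧ b) = ¬1/2 = 1/2
b ∧ a = 1/2 ∧ 0 = 0
a ⊃ a = 0 ⊃ 0 = 1
b ⊃ (a ⊃ a) = 1/2 ⊃ 1 = 1
b ∨ b = 1/2 ∨ 1/2 = 1/2
(b ⊃ (a ⊃ a)) ≡ (b ∨ b) = 1 ≡ 1/2 = 1/2
(b ∧ a) ∨ ((b ⊃ (a ⊃ a)) ≡ (b ∨ b)) = 0 ∨ 1/2 = 1/2
¬(b ∧ b) ∨ ((b ∧ a) ∨ ((b ⊃ (a ⊃ a)) ≡ (b ∨ b))) = 1/2 ∨ 1/2 = 1/2
This gives 1/2 ≠ 1.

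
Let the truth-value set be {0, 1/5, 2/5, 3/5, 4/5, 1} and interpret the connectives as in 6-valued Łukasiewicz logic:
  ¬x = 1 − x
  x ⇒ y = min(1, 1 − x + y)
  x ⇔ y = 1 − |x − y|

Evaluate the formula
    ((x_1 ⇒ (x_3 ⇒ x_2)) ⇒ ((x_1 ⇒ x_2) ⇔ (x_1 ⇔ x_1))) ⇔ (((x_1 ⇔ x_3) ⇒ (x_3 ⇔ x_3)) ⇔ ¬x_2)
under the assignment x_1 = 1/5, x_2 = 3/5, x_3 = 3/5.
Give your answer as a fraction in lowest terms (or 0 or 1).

2/5

x_3 ⇒ x_2 = 3/5 ⇒ 3/5 = 1
x_1 ⇒ (x_3 ⇒ x_2) = 1/5 ⇒ 1 = 1
x_1 ⇒ x_2 = 1/5 ⇒ 3/5 = 1
x_1 ⇔ x_1 = 1/5 ⇔ 1/5 = 1
(x_1 ⇒ x_2) ⇔ (x_1 ⇔ x_1) = 1 ⇔ 1 = 1
(x_1 ⇒ (x_3 ⇒ x_2)) ⇒ ((x_1 ⇒ x_2) ⇔ (x_1 ⇔ x_1)) = 1 ⇒ 1 = 1
x_1 ⇔ x_3 = 1/5 ⇔ 3/5 = 3/5
x_3 ⇔ x_3 = 3/5 ⇔ 3/5 = 1
(x_1 ⇔ x_3) ⇒ (x_3 ⇔ x_3) = 3/5 ⇒ 1 = 1
¬x_2 = ¬3/5 = 2/5
((x_1 ⇔ x_3) ⇒ (x_3 ⇔ x_3)) ⇔ ¬x_2 = 1 ⇔ 2/5 = 2/5
((x_1 ⇒ (x_3 ⇒ x_2)) ⇒ ((x_1 ⇒ x_2) ⇔ (x_1 ⇔ x_1))) ⇔ (((x_1 ⇔ x_3) ⇒ (x_3 ⇔ x_3)) ⇔ ¬x_2) = 1 ⇔ 2/5 = 2/5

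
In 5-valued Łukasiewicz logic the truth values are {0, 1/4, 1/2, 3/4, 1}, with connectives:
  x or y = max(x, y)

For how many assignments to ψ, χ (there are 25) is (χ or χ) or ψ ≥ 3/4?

16

value 1: 9 assignments (counts)
value 3/4: 7 assignments (counts)
value 1/2: 5 assignments
value 1/4: 3 assignments
value 0: 1 assignment
So 16 of the 25 assignments meet the threshold.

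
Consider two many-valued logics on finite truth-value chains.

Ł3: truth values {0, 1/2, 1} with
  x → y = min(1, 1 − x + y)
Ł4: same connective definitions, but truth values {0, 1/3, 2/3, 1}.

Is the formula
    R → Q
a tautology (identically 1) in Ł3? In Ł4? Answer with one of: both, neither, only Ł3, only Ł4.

neither

In Ł3: at Q = 0, R = 1/2 the value is 1/2 — not a tautology.
In Ł4: at Q = 0, R = 1/3 the value is 2/3 — not a tautology.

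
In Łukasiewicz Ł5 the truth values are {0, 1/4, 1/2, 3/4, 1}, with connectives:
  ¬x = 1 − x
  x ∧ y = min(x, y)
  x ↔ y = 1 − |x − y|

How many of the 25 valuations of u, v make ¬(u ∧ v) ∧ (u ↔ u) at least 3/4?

16

value 1: 9 assignments (counts)
value 3/4: 7 assignments (counts)
value 1/2: 5 assignments
value 1/4: 3 assignments
value 0: 1 assignment
So 16 of the 25 assignments meet the threshold.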